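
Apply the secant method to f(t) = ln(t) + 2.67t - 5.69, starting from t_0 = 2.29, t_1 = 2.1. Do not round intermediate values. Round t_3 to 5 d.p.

1.89225

Secant update: t_(k+1) = t_k − f(t_k)·(t_k − t_(k-1))/(f(t_k) − f(t_(k-1))).
f(t_0) = 1.252852, f(t_1) = 0.658937
t_2 = 2.100000 - (0.658937)·(2.100000 - 2.290000)/(0.658937 - (1.252852)) = 1.889198; f(t_2) = -0.009688
t_3 = 1.889198 - (-0.009688)·(1.889198 - 2.100000)/(-0.009688 - (0.658937)) = 1.892253; f(t_3) = 0.000083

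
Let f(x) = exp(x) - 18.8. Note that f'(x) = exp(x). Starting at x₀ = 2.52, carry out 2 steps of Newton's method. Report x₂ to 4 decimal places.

x_0 = 2.520000: f = -6.371403, f' = 12.428597 → x_1 = 2.520000 - (-6.371403)/(12.428597) = 3.032641
x_1 = 3.032641: f = 1.951958, f' = 20.751958 → x_2 = 3.032641 - (1.951958)/(20.751958) = 2.938579

2.9386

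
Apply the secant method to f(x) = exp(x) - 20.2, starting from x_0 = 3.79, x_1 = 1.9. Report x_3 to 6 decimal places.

Secant update: x_(k+1) = x_k − f(x_k)·(x_k − x_(k-1))/(f(x_k) − f(x_(k-1))).
f(x_0) = 24.056400, f(x_1) = -13.514106
x_2 = 1.900000 - (-13.514106)·(1.900000 - 3.790000)/(-13.514106 - (24.056400)) = 2.579833; f(x_2) = -7.005069
x_3 = 2.579833 - (-7.005069)·(2.579833 - 1.900000)/(-7.005069 - (-13.514106)) = 3.311473; f(x_3) = 7.225502

3.311473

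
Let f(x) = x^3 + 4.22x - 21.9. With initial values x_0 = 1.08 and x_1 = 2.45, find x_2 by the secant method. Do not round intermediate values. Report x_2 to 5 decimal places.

2.22591

f(x_0) = -16.082688, f(x_1) = 3.145125
x_2 = 2.450000 - (3.145125)·(2.450000 - 1.080000)/(3.145125 - (-16.082688)) = 2.225907; f(x_2) = -1.478059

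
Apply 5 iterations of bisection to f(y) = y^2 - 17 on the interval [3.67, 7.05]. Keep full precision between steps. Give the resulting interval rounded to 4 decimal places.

f(3.670000) = -3.531100, f(7.050000) = 32.702500 (opposite signs)
step 1: m = 5.360000, f(m) = 11.729600 > 0 → root in [3.670000, 5.360000]
step 2: m = 4.515000, f(m) = 3.385225 > 0 → root in [3.670000, 4.515000]
step 3: m = 4.092500, f(m) = -0.251444 < 0 → root in [4.092500, 4.515000]
step 4: m = 4.303750, f(m) = 1.522264 > 0 → root in [4.092500, 4.303750]
step 5: m = 4.198125, f(m) = 0.624254 > 0 → root in [4.092500, 4.198125]

[4.0925, 4.1981]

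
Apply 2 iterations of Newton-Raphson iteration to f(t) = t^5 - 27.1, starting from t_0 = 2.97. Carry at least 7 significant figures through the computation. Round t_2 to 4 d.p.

2.1080

f'(t) = 5t^4
t_0 = 2.970000: f = 203.990582, f' = 389.041384 → t_1 = 2.970000 - (203.990582)/(389.041384) = 2.445658
t_1 = 2.445658: f = 60.394143, f' = 178.876459 → t_2 = 2.445658 - (60.394143)/(178.876459) = 2.108028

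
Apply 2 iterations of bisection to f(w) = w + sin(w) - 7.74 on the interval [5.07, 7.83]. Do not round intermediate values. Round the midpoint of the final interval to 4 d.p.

f(5.070000) = -3.606736, f(7.830000) = 1.089712 (opposite signs)
step 1: m = 6.450000, f(m) = -1.123958 < 0 → root in [6.450000, 7.830000]
step 2: m = 7.140000, f(m) = 0.155761 > 0 → root in [6.450000, 7.140000]
Midpoint of [6.450000, 7.140000] = 6.795000

6.7950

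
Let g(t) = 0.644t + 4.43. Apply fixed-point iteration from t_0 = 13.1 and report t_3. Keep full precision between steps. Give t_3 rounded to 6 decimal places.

12.619079

t_1 = g(13.100000) = 12.866400
t_2 = g(12.866400) = 12.715962
t_3 = g(12.715962) = 12.619079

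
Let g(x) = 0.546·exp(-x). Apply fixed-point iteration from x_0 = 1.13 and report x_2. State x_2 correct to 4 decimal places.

0.4577

x_1 = g(1.130000) = 0.176376
x_2 = g(0.176376) = 0.457713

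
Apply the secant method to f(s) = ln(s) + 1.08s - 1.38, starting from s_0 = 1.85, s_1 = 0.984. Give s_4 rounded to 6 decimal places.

1.149094

f(s_0) = 1.233186, f(s_1) = -0.333409
s_2 = 0.984000 - (-0.333409)·(0.984000 - 1.850000)/(-0.333409 - (1.233186)) = 1.168306; f(s_2) = 0.037325
s_3 = 1.168306 - (0.037325)·(1.168306 - 0.984000)/(0.037325 - (-0.333409)) = 1.149750; f(s_3) = 0.001275
s_4 = 1.149750 - (0.001275)·(1.149750 - 1.168306)/(0.001275 - (0.037325)) = 1.149094; f(s_4) = -0.000005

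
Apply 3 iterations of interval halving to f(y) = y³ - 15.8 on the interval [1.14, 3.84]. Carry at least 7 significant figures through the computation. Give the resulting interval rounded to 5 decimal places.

[2.49000, 2.82750]

f(1.140000) = -14.318456, f(3.840000) = 40.823104 (opposite signs)
step 1: m = 2.490000, f(m) = -0.361751 < 0 → root in [2.490000, 3.840000]
step 2: m = 3.165000, f(m) = 15.904517 > 0 → root in [2.490000, 3.165000]
step 3: m = 2.827500, f(m) = 6.805173 > 0 → root in [2.490000, 2.827500]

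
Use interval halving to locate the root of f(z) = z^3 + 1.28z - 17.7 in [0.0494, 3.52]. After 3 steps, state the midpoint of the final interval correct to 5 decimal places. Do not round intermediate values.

f(0.049400) = -17.636647, f(3.520000) = 30.419808 (opposite signs)
step 1: m = 1.784700, f(m) = -9.731039 < 0 → root in [1.784700, 3.520000]
step 2: m = 2.652350, f(m) = 4.354186 > 0 → root in [1.784700, 2.652350]
step 3: m = 2.218525, f(m) = -3.941034 < 0 → root in [2.218525, 2.652350]
Midpoint of [2.218525, 2.652350] = 2.435437

2.43544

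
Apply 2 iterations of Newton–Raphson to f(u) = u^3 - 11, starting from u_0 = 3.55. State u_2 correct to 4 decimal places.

f'(u) = 3u^2
u_0 = 3.550000: f = 33.738875, f' = 37.807500 → u_1 = 3.550000 - (33.738875)/(37.807500) = 2.657614
u_1 = 2.657614: f = 7.770499, f' = 21.188740 → u_2 = 2.657614 - (7.770499)/(21.188740) = 2.290886

2.2909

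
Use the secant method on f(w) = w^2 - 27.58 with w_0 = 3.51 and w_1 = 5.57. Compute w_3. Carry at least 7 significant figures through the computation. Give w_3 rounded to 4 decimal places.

f(w_0) = -15.259900, f(w_1) = 3.444900
w_2 = 5.570000 - (3.444900)·(5.570000 - 3.510000)/(3.444900 - (-15.259900)) = 5.190606; f(w_2) = -0.637612
w_3 = 5.190606 - (-0.637612)·(5.190606 - 5.570000)/(-0.637612 - (3.444900)) = 5.249860; f(w_3) = -0.018970

5.2499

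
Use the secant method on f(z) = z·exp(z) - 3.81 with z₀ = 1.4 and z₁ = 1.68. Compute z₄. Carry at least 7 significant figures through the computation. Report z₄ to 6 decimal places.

f(z_0) = 1.867280, f(z_1) = 5.204134
z_2 = 1.680000 - (5.204134)·(1.680000 - 1.400000)/(5.204134 - (1.867280)) = 1.243314; f(z_2) = 0.500674
z_3 = 1.243314 - (0.500674)·(1.243314 - 1.680000)/(0.500674 - (5.204134)) = 1.196830; f(z_3) = 0.151036
z_4 = 1.196830 - (0.151036)·(1.196830 - 1.243314)/(0.151036 - (0.500674)) = 1.176749; f(z_4) = 0.007154

1.176749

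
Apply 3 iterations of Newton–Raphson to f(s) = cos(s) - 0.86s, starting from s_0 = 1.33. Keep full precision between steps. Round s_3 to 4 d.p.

f'(s) = -sin(s) - 0.86
s_0 = 1.330000: f = -0.905324, f' = -1.831148 → s_1 = 1.330000 - (-0.905324)/(-1.831148) = 0.835598
s_1 = 0.835598: f = -0.047880, f' = -1.601698 → s_2 = 0.835598 - (-0.047880)/(-1.601698) = 0.805705
s_2 = 0.805705: f = -0.000303, f' = -1.581319 → s_3 = 0.805705 - (-0.000303)/(-1.581319) = 0.805513

0.8055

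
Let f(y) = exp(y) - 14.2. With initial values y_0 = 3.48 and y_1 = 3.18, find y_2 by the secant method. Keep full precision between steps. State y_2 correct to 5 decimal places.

2.82887

f(y_0) = 18.259722, f(y_1) = 9.846754
y_2 = 3.180000 - (9.846754)·(3.180000 - 3.480000)/(9.846754 - (18.259722)) = 2.828872; f(y_2) = 2.726363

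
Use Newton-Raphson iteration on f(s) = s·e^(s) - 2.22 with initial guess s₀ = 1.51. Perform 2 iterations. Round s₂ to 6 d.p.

0.929053

f'(s) = (s + 1)·e^(s)
s_0 = 1.510000: f = 4.615363, f' = 11.362094 → s_1 = 1.510000 - (4.615363)/(11.362094) = 1.103793
s_1 = 1.103793: f = 1.108578, f' = 6.344160 → s_2 = 1.103793 - (1.108578)/(6.344160) = 0.929053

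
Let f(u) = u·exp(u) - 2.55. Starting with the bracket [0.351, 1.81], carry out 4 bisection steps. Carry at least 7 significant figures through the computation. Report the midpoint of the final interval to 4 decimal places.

0.9437

f(0.351000) = -2.051409, f(1.810000) = 8.509910 (opposite signs)
step 1: m = 1.080500, f(m) = 0.633318 > 0 → root in [0.351000, 1.080500]
step 2: m = 0.715750, f(m) = -1.085776 < 0 → root in [0.715750, 1.080500]
step 3: m = 0.898125, f(m) = -0.345107 < 0 → root in [0.898125, 1.080500]
step 4: m = 0.989313, f(m) = 0.110642 > 0 → root in [0.898125, 0.989313]
Midpoint of [0.898125, 0.989313] = 0.943719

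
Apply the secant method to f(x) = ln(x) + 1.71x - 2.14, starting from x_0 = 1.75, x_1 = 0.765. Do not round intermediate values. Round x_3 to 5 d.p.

1.16538

f(x_0) = 1.412116, f(x_1) = -1.099729
x_2 = 0.765000 - (-1.099729)·(0.765000 - 1.750000)/(-1.099729 - (1.412116)) = 1.196250; f(x_2) = 0.084779
x_3 = 1.196250 - (0.084779)·(1.196250 - 0.765000)/(0.084779 - (-1.099729)) = 1.165384; f(x_3) = 0.005857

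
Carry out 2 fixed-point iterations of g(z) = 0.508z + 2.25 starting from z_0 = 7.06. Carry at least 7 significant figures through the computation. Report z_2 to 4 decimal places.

5.2149

z_1 = g(7.060000) = 5.836480
z_2 = g(5.836480) = 5.214932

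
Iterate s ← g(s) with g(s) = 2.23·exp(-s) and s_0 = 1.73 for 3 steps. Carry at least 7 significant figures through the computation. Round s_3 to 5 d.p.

0.49669

s_1 = g(1.730000) = 0.395344
s_2 = g(0.395344) = 1.501789
s_3 = g(1.501789) = 0.496691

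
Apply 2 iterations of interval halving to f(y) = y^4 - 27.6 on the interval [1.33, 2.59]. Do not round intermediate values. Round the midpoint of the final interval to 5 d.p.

2.43250

f(1.330000) = -24.470993, f(2.590000) = 17.398606 (opposite signs)
step 1: m = 1.960000, f(m) = -12.842109 < 0 → root in [1.960000, 2.590000]
step 2: m = 2.275000, f(m) = -0.812906 < 0 → root in [2.275000, 2.590000]
Midpoint of [2.275000, 2.590000] = 2.432500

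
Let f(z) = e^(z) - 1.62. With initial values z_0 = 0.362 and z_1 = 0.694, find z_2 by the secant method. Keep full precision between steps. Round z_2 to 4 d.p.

0.4699

Secant update: z_(k+1) = z_k − f(z_k)·(z_k − z_(k-1))/(f(z_k) − f(z_(k-1))).
f(z_0) = -0.183801, f(z_1) = 0.381706
z_2 = 0.694000 - (0.381706)·(0.694000 - 0.362000)/(0.381706 - (-0.183801)) = 0.469907; f(z_2) = -0.020155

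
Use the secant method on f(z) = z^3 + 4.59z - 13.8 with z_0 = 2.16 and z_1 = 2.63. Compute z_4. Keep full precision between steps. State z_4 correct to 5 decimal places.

f(z_0) = 6.192096, f(z_1) = 16.463147
z_2 = 2.630000 - (16.463147)·(2.630000 - 2.160000)/(16.463147 - (6.192096)) = 1.876652; f(z_2) = 1.423063
z_3 = 1.876652 - (1.423063)·(1.876652 - 2.630000)/(1.423063 - (16.463147)) = 1.805371; f(z_3) = 0.371020
z_4 = 1.805371 - (0.371020)·(1.805371 - 1.876652)/(0.371020 - (1.423063)) = 1.780233; f(z_4) = 0.013239

1.78023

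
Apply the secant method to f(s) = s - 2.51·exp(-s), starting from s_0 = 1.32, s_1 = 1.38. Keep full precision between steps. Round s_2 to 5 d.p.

0.92656

Secant update: s_(k+1) = s_k − f(s_k)·(s_k − s_(k-1))/(f(s_k) − f(s_(k-1))).
f(s_0) = 0.649490, f(s_1) = 0.748538
s_2 = 1.380000 - (0.748538)·(1.380000 - 1.320000)/(0.748538 - (0.649490)) = 0.926558; f(s_2) = -0.067186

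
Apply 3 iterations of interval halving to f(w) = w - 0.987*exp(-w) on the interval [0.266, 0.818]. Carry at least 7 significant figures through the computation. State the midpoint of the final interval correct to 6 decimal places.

f(0.266000) = -0.490475, f(0.818000) = 0.382424 (opposite signs)
step 1: m = 0.542000, f(m) = -0.032023 < 0 → root in [0.542000, 0.818000]
step 2: m = 0.680000, f(m) = 0.179969 > 0 → root in [0.542000, 0.680000]
step 3: m = 0.611000, f(m) = 0.075249 > 0 → root in [0.542000, 0.611000]
Midpoint of [0.542000, 0.611000] = 0.576500

0.576500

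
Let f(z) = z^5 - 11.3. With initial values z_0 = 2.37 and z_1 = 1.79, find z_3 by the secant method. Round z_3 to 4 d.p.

f(z_0) = 63.472470, f(z_1) = 7.076600
z_2 = 1.790000 - (7.076600)·(1.790000 - 2.370000)/(7.076600 - (63.472470)) = 1.717221; f(z_2) = 3.632452
z_3 = 1.717221 - (3.632452)·(1.717221 - 1.790000)/(3.632452 - (7.076600)) = 1.640463; f(z_3) = 0.580438

1.6405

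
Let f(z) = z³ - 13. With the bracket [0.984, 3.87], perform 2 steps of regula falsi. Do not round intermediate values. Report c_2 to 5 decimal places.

f(0.984000) = -12.047236, f(3.870000) = 44.960603
step 1: c = 1.593887, f(c) = -8.950771 < 0 → new bracket [1.593887, 3.870000]
step 2: c = 1.971784, f(c) = -5.333836 < 0 → new bracket [1.971784, 3.870000]

1.97178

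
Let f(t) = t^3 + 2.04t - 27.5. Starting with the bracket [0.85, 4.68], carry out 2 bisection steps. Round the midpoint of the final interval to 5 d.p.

3.24375

f(0.850000) = -25.151875, f(4.680000) = 84.550432 (opposite signs)
step 1: m = 2.765000, f(m) = -0.720353 < 0 → root in [2.765000, 4.680000]
step 2: m = 3.722500, f(m) = 31.676606 > 0 → root in [2.765000, 3.722500]
Midpoint of [2.765000, 3.722500] = 3.243750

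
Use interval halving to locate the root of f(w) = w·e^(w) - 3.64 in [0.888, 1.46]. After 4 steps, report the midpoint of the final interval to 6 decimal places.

1.156125

f(0.888000) = -1.481925, f(1.460000) = 2.646701 (opposite signs)
step 1: m = 1.174000, f(m) = 0.157780 > 0 → root in [0.888000, 1.174000]
step 2: m = 1.031000, f(m) = -0.749212 < 0 → root in [1.031000, 1.174000]
step 3: m = 1.102500, f(m) = -0.319616 < 0 → root in [1.102500, 1.174000]
step 4: m = 1.138250, f(m) = -0.087179 < 0 → root in [1.138250, 1.174000]
Midpoint of [1.138250, 1.174000] = 1.156125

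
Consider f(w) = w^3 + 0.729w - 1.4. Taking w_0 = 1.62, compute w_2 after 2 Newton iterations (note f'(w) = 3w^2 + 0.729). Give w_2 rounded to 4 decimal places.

Newton update: w ← w − f(w)/f'(w).
w_0 = 1.620000: f = 4.032508, f' = 8.602200 → w_1 = 1.620000 - (4.032508)/(8.602200) = 1.151224
w_1 = 1.151224: f = 0.964977, f' = 4.704948 → w_2 = 1.151224 - (0.964977)/(4.704948) = 0.946125

0.9461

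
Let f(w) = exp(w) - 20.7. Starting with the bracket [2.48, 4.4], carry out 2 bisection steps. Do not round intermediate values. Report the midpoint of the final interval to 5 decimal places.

3.20000

f(2.480000) = -8.758736, f(4.400000) = 60.750869 (opposite signs)
step 1: m = 3.440000, f(m) = 10.486958 > 0 → root in [2.480000, 3.440000]
step 2: m = 2.960000, f(m) = -1.402028 < 0 → root in [2.960000, 3.440000]
Midpoint of [2.960000, 3.440000] = 3.200000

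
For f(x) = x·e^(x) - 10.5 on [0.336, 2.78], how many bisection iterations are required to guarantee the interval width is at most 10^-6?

Initial width b − a = 2.78 − 0.336 = 2.444000.
After n steps the width is (b−a)/2^n; need (b−a)/2^n ≤ 10^-6.
So n ≥ log₂(2.444000/10^-6) = log₂(2444000.0000) ≈ 21.2208.
Hence n = 22.

22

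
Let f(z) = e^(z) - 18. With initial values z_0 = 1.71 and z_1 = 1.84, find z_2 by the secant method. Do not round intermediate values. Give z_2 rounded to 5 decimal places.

3.82215

f(z_0) = -12.471039, f(z_1) = -11.703462
z_2 = 1.840000 - (-11.703462)·(1.840000 - 1.710000)/(-11.703462 - (-12.471039)) = 3.822147; f(z_2) = 27.702226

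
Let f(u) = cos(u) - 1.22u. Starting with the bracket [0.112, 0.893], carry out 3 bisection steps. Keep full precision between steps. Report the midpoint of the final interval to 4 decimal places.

f(0.112000) = 0.857095, f(0.893000) = -0.462382 (opposite signs)
step 1: m = 0.502500, f(m) = 0.263331 > 0 → root in [0.502500, 0.893000]
step 2: m = 0.697750, f(m) = -0.084965 < 0 → root in [0.502500, 0.697750]
step 3: m = 0.600125, f(m) = 0.093113 > 0 → root in [0.600125, 0.697750]
Midpoint of [0.600125, 0.697750] = 0.648938

0.6489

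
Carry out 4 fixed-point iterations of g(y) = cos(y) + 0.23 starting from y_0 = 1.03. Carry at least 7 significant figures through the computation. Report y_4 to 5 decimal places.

y_1 = g(1.030000) = 0.744819
y_2 = g(0.744819) = 0.965211
y_3 = g(0.965211) = 0.799244
y_4 = g(0.799244) = 0.927249

0.92725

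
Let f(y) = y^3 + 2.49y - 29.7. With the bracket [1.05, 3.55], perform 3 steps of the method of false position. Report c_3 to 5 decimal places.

f(1.050000) = -25.927875, f(3.550000) = 23.878375
step 1: c = 2.351437, f(c) = -10.843228 < 0 → new bracket [2.351437, 3.550000]
step 2: c = 2.725737, f(c) = -2.661670 < 0 → new bracket [2.725737, 3.550000]
step 3: c = 2.808401, f(c) = -0.556892 < 0 → new bracket [2.808401, 3.550000]

2.80840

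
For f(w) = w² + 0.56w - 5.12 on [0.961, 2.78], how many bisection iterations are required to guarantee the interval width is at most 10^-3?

11

Initial width b − a = 2.78 − 0.961 = 1.819000.
After n steps the width is (b−a)/2^n; need (b−a)/2^n ≤ 10^-3.
So n ≥ log₂(1.819000/10^-3) = log₂(1819.0000) ≈ 10.8289.
Hence n = 11.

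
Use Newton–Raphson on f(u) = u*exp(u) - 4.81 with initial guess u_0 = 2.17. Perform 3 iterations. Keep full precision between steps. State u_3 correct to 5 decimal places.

f'(u) = (u+1)*exp(u)
u_0 = 2.170000: f = 14.195476, f' = 27.763760 → u_1 = 2.170000 - (14.195476)/(27.763760) = 1.658705
u_1 = 1.658705: f = 3.902353, f' = 13.964857 → u_2 = 1.658705 - (3.902353)/(13.964857) = 1.379264
u_2 = 1.379264: f = 0.668404, f' = 9.450381 → u_3 = 1.379264 - (0.668404)/(9.450381) = 1.308536

1.30854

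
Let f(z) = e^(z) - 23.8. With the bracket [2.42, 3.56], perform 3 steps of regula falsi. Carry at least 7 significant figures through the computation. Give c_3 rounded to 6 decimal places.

f(2.420000) = -12.554141, f(3.560000) = 11.363197
step 1: c = 3.018383, f(c) = -3.341823 < 0 → new bracket [3.018383, 3.560000]
step 2: c = 3.141469, f(c) = -0.662165 < 0 → new bracket [3.141469, 3.560000]
step 3: c = 3.164515, f(c) = -0.122739 < 0 → new bracket [3.164515, 3.560000]

3.164515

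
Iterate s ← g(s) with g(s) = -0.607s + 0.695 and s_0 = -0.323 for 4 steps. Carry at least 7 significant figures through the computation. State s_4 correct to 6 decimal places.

0.329923

s_1 = g(-0.323000) = 0.891061
s_2 = g(0.891061) = 0.154126
s_3 = g(0.154126) = 0.601446
s_4 = g(0.601446) = 0.329923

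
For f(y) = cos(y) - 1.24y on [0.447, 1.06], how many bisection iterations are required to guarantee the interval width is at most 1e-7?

23

Initial width b − a = 1.06 − 0.447 = 0.613000.
After n steps the width is (b−a)/2^n; need (b−a)/2^n ≤ 1e-7.
So n ≥ log₂(0.613000/1e-7) = log₂(6130000.0000) ≈ 22.5475.
Hence n = 23.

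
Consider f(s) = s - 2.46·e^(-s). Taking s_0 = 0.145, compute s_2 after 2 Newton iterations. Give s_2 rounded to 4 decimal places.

0.9433

f'(s) = 1 + 2.46·e^(-s)
s_0 = 0.145000: f = -1.982955, f' = 3.127955 → s_1 = 0.145000 - (-1.982955)/(3.127955) = 0.778946
s_1 = 0.778946: f = -0.349922, f' = 2.128868 → s_2 = 0.778946 - (-0.349922)/(2.128868) = 0.943316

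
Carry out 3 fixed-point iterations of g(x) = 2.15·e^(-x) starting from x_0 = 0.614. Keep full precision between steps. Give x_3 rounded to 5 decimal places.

1.09840

x_1 = g(0.614000) = 1.163541
x_2 = g(1.163541) = 0.671613
x_3 = g(0.671613) = 1.098400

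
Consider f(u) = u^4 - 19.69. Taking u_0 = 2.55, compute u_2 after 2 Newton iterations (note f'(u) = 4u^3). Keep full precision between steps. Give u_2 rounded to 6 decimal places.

2.113464

u_0 = 2.550000: f = 22.592506, f' = 66.325500 → u_1 = 2.550000 - (22.592506)/(66.325500) = 2.209369
u_1 = 2.209369: f = 4.137211, f' = 43.138486 → u_2 = 2.209369 - (4.137211)/(43.138486) = 2.113464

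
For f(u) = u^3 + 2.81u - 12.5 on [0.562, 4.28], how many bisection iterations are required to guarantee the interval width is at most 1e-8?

Initial width b − a = 4.28 − 0.562 = 3.718000.
After n steps the width is (b−a)/2^n; need (b−a)/2^n ≤ 1e-8.
So n ≥ log₂(3.718000/1e-8) = log₂(371800000.0000) ≈ 28.4700.
Hence n = 29.

29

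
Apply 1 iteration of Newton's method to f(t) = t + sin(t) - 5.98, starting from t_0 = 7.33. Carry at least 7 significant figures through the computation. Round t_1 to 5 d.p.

5.85310

Newton update: t ← t − f(t)/f'(t).
f'(t) = 1 + cos(t)
t_0 = 7.330000: f = 2.215834, f' = 1.500332 → t_1 = 7.330000 - (2.215834)/(1.500332) = 5.853104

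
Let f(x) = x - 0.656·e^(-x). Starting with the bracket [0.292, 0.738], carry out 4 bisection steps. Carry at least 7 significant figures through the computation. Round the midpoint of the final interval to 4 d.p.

f(0.292000) = -0.197880, f(0.738000) = 0.424387 (opposite signs)
step 1: m = 0.515000, f(m) = 0.123040 > 0 → root in [0.292000, 0.515000]
step 2: m = 0.403500, f(m) = -0.034694 < 0 → root in [0.403500, 0.515000]
step 3: m = 0.459250, f(m) = 0.044817 > 0 → root in [0.403500, 0.459250]
step 4: m = 0.431375, f(m) = 0.005227 > 0 → root in [0.403500, 0.431375]
Midpoint of [0.403500, 0.431375] = 0.417437

0.4174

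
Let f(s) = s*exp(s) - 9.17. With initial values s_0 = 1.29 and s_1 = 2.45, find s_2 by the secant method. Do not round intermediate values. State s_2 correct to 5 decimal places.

f(s_0) = -4.483705, f(s_1) = 19.221449
s_2 = 2.450000 - (19.221449)·(2.450000 - 1.290000)/(19.221449 - (-4.483705)) = 1.509408; f(s_2) = -2.341361

1.50941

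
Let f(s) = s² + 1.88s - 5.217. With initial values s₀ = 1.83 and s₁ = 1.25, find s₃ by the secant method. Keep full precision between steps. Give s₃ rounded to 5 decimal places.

Secant update: s_(k+1) = s_k − f(s_k)·(s_k − s_(k-1))/(f(s_k) − f(s_(k-1))).
f(s_0) = 1.572300, f(s_1) = -1.304500
s_2 = 1.250000 - (-1.304500)·(1.250000 - 1.830000)/(-1.304500 - (1.572300)) = 1.513004; f(s_2) = -0.083371
s_3 = 1.513004 - (-0.083371)·(1.513004 - 1.250000)/(-0.083371 - (-1.304500)) = 1.530960; f(s_3) = 0.005045

1.53096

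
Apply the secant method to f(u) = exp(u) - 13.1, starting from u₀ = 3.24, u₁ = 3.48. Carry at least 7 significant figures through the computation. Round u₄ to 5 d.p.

2.58255

f(u_0) = 12.433722, f(u_1) = 19.359722
u_2 = 3.480000 - (19.359722)·(3.480000 - 3.240000)/(19.359722 - (12.433722)) = 2.809146; f(u_2) = 3.495744
u_3 = 2.809146 - (3.495744)·(2.809146 - 3.480000)/(3.495744 - (19.359722)) = 2.661319; f(u_3) = 1.215154
u_4 = 2.661319 - (1.215154)·(2.661319 - 2.809146)/(1.215154 - (3.495744)) = 2.582553; f(u_4) = 0.130868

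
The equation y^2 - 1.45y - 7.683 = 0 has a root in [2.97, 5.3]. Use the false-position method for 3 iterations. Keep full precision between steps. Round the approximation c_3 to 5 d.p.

f(2.970000) = -3.168600, f(5.300000) = 12.722000
step 1: c = 3.434604, f(c) = -0.866671 < 0 → new bracket [3.434604, 5.300000]
step 2: c = 3.553577, f(c) = -0.207777 < 0 → new bracket [3.553577, 5.300000]
step 3: c = 3.581641, f(c) = -0.048225 < 0 → new bracket [3.581641, 5.300000]

3.58164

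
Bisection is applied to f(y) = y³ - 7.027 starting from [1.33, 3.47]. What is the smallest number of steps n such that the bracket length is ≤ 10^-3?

Initial width b − a = 3.47 − 1.33 = 2.140000.
After n steps the width is (b−a)/2^n; need (b−a)/2^n ≤ 10^-3.
So n ≥ log₂(2.140000/10^-3) = log₂(2140.0000) ≈ 11.0634.
Hence n = 12.

12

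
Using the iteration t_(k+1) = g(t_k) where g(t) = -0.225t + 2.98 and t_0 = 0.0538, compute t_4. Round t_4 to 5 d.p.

2.42656

t_1 = g(0.053800) = 2.967895
t_2 = g(2.967895) = 2.312224
t_3 = g(2.312224) = 2.459750
t_4 = g(2.459750) = 2.426556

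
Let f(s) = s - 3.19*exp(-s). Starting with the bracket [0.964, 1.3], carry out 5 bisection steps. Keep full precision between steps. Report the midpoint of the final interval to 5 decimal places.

f(0.964000) = -0.252552, f(1.300000) = 0.430624 (opposite signs)
step 1: m = 1.132000, f(m) = 0.103583 > 0 → root in [0.964000, 1.132000]
step 2: m = 1.048000, f(m) = -0.070536 < 0 → root in [1.048000, 1.132000]
step 3: m = 1.090000, f(m) = 0.017469 > 0 → root in [1.048000, 1.090000]
step 4: m = 1.069000, f(m) = -0.026292 < 0 → root in [1.069000, 1.090000]
step 5: m = 1.079500, f(m) = -0.004352 < 0 → root in [1.079500, 1.090000]
Midpoint of [1.079500, 1.090000] = 1.084750

1.08475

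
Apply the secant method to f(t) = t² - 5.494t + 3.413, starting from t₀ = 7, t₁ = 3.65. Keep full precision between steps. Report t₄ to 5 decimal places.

f(t_0) = 13.955000, f(t_1) = -3.317600
t_2 = 3.650000 - (-3.317600)·(3.650000 - 7.000000)/(-3.317600 - (13.955000)) = 4.293445; f(t_2) = -1.741518
t_3 = 4.293445 - (-1.741518)·(4.293445 - 3.650000)/(-1.741518 - (-3.317600)) = 5.004430; f(t_3) = 0.962979
t_4 = 5.004430 - (0.962979)·(5.004430 - 4.293445)/(0.962979 - (-1.741518)) = 4.751272; f(t_4) = -0.115902

4.75127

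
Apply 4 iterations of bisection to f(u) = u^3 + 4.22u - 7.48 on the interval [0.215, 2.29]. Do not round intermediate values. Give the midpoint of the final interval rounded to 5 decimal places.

1.31734

f(0.215000) = -6.562762, f(2.290000) = 14.192789 (opposite signs)
step 1: m = 1.252500, f(m) = -0.229583 < 0 → root in [1.252500, 2.290000]
step 2: m = 1.771250, f(m) = 5.551665 > 0 → root in [1.252500, 1.771250]
step 3: m = 1.511875, f(m) = 2.355905 > 0 → root in [1.252500, 1.511875]
step 4: m = 1.382187, f(m) = 0.993421 > 0 → root in [1.252500, 1.382187]
Midpoint of [1.252500, 1.382187] = 1.317344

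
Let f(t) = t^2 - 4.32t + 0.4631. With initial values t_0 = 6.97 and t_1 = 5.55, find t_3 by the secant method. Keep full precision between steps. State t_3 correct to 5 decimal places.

4.31259

f(t_0) = 18.933600, f(t_1) = 7.289600
t_2 = 5.550000 - (7.289600)·(5.550000 - 6.970000)/(7.289600 - (18.933600)) = 4.661024; f(t_2) = 2.052623
t_3 = 4.661024 - (2.052623)·(4.661024 - 5.550000)/(2.052623 - (7.289600)) = 4.312592; f(t_3) = 0.431153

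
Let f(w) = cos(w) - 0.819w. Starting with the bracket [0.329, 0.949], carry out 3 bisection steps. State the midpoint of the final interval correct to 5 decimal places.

f(0.329000) = 0.676915, f(0.949000) = -0.194735 (opposite signs)
step 1: m = 0.639000, f(m) = 0.279352 > 0 → root in [0.639000, 0.949000]
step 2: m = 0.794000, f(m) = 0.050712 > 0 → root in [0.794000, 0.949000]
step 3: m = 0.871500, f(m) = -0.070079 < 0 → root in [0.794000, 0.871500]
Midpoint of [0.794000, 0.871500] = 0.832750

0.83275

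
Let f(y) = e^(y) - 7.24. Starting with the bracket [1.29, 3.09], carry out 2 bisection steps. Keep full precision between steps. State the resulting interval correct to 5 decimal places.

[1.74000, 2.19000]

f(1.290000) = -3.607213, f(3.090000) = 14.737078 (opposite signs)
step 1: m = 2.190000, f(m) = 1.695213 > 0 → root in [1.290000, 2.190000]
step 2: m = 1.740000, f(m) = -1.542657 < 0 → root in [1.740000, 2.190000]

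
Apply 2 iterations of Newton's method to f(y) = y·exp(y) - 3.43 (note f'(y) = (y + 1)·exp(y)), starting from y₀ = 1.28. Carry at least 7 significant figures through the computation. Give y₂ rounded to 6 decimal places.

1.119812

Newton update: y ← y − f(y)/f'(y).
y_0 = 1.280000: f = 1.173699, f' = 8.200339 → y_1 = 1.280000 - (1.173699)/(8.200339) = 1.136872
y_1 = 1.136872: f = 0.113633, f' = 6.660636 → y_2 = 1.136872 - (0.113633)/(6.660636) = 1.119812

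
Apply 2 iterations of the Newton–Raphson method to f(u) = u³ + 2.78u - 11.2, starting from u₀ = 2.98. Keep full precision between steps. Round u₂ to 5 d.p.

1.87349

Newton update: u ← u − f(u)/f'(u).
f'(u) = 3u² + 2.78
u_0 = 2.980000: f = 23.547992, f' = 29.421200 → u_1 = 2.980000 - (23.547992)/(29.421200) = 2.179625
u_1 = 2.179625: f = 5.214245, f' = 17.032296 → u_2 = 2.179625 - (5.214245)/(17.032296) = 1.873486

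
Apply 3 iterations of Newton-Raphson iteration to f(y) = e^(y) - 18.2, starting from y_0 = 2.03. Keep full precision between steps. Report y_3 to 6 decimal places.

Newton update: y ← y − f(y)/f'(y).
f'(y) = e^(y)
y_0 = 2.030000: f = -10.585914, f' = 7.614086 → y_1 = 2.030000 - (-10.585914)/(7.614086) = 3.420306
y_1 = 3.420306: f = 12.378786, f' = 30.578786 → y_2 = 3.420306 - (12.378786)/(30.578786) = 3.015490
y_2 = 3.015490: f = 2.199091, f' = 20.399091 → y_3 = 3.015490 - (2.199091)/(20.399091) = 2.907687

2.907687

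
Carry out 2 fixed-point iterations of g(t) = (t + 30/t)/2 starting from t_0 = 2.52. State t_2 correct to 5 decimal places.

t_1 = g(2.520000) = 7.212381
t_2 = g(7.212381) = 5.685948

5.68595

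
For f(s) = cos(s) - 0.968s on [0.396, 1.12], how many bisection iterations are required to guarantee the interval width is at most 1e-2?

Initial width b − a = 1.12 − 0.396 = 0.724000.
After n steps the width is (b−a)/2^n; need (b−a)/2^n ≤ 1e-2.
So n ≥ log₂(0.724000/1e-2) = log₂(72.4000) ≈ 6.1779.
Hence n = 7.

7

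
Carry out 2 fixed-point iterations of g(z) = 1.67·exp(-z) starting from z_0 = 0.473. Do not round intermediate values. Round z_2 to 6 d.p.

z_1 = g(0.473000) = 1.040627
z_2 = g(1.040627) = 0.589899

0.589899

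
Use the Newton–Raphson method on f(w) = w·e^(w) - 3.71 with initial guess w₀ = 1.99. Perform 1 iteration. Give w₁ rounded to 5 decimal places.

Newton update: w ← w − f(w)/f'(w).
f'(w) = (w + 1)·e^(w)
w_0 = 1.990000: f = 10.847912, f' = 21.873446 → w_1 = 1.990000 - (10.847912)/(21.873446) = 1.494060

1.49406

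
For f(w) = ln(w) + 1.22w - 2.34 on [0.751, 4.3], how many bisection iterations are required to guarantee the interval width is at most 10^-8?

Initial width b − a = 4.3 − 0.751 = 3.549000.
After n steps the width is (b−a)/2^n; need (b−a)/2^n ≤ 10^-8.
So n ≥ log₂(3.549000/10^-8) = log₂(354900000.0000) ≈ 28.4028.
Hence n = 29.

29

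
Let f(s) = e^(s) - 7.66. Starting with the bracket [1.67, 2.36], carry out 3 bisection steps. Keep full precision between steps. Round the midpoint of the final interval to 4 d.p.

2.0581

f(1.670000) = -2.347832, f(2.360000) = 2.930951 (opposite signs)
step 1: m = 2.015000, f(m) = -0.159273 < 0 → root in [2.015000, 2.360000]
step 2: m = 2.187500, f(m) = 1.252903 > 0 → root in [2.015000, 2.187500]
step 3: m = 2.101250, f(m) = 0.516384 > 0 → root in [2.015000, 2.101250]
Midpoint of [2.015000, 2.101250] = 2.058125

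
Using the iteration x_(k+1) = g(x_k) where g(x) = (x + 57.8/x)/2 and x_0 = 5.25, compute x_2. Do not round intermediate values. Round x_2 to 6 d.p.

x_1 = g(5.250000) = 8.129762
x_2 = g(8.129762) = 7.619721

7.619721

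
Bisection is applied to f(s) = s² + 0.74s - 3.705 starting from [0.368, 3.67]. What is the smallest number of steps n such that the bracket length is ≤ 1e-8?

Initial width b − a = 3.67 − 0.368 = 3.302000.
After n steps the width is (b−a)/2^n; need (b−a)/2^n ≤ 1e-8.
So n ≥ log₂(3.302000/1e-8) = log₂(330200000.0000) ≈ 28.2988.
Hence n = 29.

29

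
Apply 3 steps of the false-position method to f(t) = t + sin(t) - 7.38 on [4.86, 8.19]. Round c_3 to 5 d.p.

6.84628

f(4.860000) = -3.509125, f(8.190000) = 1.754075
step 1: c = 7.080206, f(c) = 0.415483 > 0 → new bracket [4.860000, 7.080206]
step 2: c = 6.845161, f(c) = -0.001979 < 0 → new bracket [6.845161, 7.080206]
step 3: c = 6.846276, f(c) = 0.000078 > 0 → new bracket [6.845161, 6.846276]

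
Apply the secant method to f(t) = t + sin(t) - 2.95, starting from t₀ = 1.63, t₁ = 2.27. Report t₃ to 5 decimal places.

f(t_0) = -0.321752, f(t_1) = 0.085355
t_2 = 2.270000 - (0.085355)·(2.270000 - 1.630000)/(0.085355 - (-0.321752)) = 2.135816; f(t_2) = 0.030394
t_3 = 2.135816 - (0.030394)·(2.135816 - 2.270000)/(0.030394 - (0.085355)) = 2.061611; f(t_3) = -0.006440

2.06161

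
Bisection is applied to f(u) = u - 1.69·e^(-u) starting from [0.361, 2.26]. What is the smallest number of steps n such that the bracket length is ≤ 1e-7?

Initial width b − a = 2.26 − 0.361 = 1.899000.
After n steps the width is (b−a)/2^n; need (b−a)/2^n ≤ 1e-7.
So n ≥ log₂(1.899000/1e-7) = log₂(18990000.0000) ≈ 24.1787.
Hence n = 25.

25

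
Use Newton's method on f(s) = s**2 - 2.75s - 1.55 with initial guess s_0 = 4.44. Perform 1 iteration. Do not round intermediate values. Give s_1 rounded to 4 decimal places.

f'(s) = 2s - 2.75
s_0 = 4.440000: f = 5.953600, f' = 6.130000 → s_1 = 4.440000 - (5.953600)/(6.130000) = 3.468777

3.4688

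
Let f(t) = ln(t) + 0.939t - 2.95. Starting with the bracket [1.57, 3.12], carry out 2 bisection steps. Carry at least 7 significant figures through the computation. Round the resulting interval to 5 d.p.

[1.95750, 2.34500]

f(1.570000) = -1.024694, f(3.120000) = 1.117513 (opposite signs)
step 1: m = 2.345000, f(m) = 0.104240 > 0 → root in [1.570000, 2.345000]
step 2: m = 1.957500, f(m) = -0.440239 < 0 → root in [1.957500, 2.345000]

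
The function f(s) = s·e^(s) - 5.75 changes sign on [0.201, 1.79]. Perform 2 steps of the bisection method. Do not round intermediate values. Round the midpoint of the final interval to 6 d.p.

1.591375

f(0.201000) = -5.504252, f(1.790000) = 4.971120 (opposite signs)
step 1: m = 0.995500, f(m) = -3.056100 < 0 → root in [0.995500, 1.790000]
step 2: m = 1.392750, f(m) = -0.142919 < 0 → root in [1.392750, 1.790000]
Midpoint of [1.392750, 1.790000] = 1.591375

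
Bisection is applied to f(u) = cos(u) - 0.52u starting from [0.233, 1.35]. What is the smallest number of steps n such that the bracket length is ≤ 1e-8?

Initial width b − a = 1.35 − 0.233 = 1.117000.
After n steps the width is (b−a)/2^n; need (b−a)/2^n ≤ 1e-8.
So n ≥ log₂(1.117000/1e-8) = log₂(111700000.0000) ≈ 26.7351.
Hence n = 27.

27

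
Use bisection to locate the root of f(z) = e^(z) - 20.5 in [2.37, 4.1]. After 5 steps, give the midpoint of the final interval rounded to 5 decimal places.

f(2.370000) = -9.802608, f(4.100000) = 39.840288 (opposite signs)
step 1: m = 3.235000, f(m) = 4.906372 > 0 → root in [2.370000, 3.235000]
step 2: m = 2.802500, f(m) = -4.014190 < 0 → root in [2.802500, 3.235000]
step 3: m = 3.018750, f(m) = -0.034306 < 0 → root in [3.018750, 3.235000]
step 4: m = 3.126875, f(m) = 2.302610 > 0 → root in [3.018750, 3.126875]
step 5: m = 3.072812, f(m) = 1.102575 > 0 → root in [3.018750, 3.072812]
Midpoint of [3.018750, 3.072812] = 3.045781

3.04578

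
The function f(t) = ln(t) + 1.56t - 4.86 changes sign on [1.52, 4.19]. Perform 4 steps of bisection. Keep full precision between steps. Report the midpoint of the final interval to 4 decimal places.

f(1.520000) = -2.070090, f(4.190000) = 3.109101 (opposite signs)
step 1: m = 2.855000, f(m) = 0.642872 > 0 → root in [1.520000, 2.855000]
step 2: m = 2.187500, f(m) = -0.664741 < 0 → root in [2.187500, 2.855000]
step 3: m = 2.521250, f(m) = -0.002095 < 0 → root in [2.521250, 2.855000]
step 4: m = 2.688125, f(m) = 0.322319 > 0 → root in [2.521250, 2.688125]
Midpoint of [2.521250, 2.688125] = 2.604688

2.6047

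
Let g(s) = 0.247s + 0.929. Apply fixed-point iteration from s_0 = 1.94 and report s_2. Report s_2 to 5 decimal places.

1.27682

s_1 = g(1.940000) = 1.408180
s_2 = g(1.408180) = 1.276820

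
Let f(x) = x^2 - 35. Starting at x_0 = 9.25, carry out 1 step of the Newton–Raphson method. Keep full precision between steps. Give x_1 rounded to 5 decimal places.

f'(x) = 2x
x_0 = 9.250000: f = 50.562500, f' = 18.500000 → x_1 = 9.250000 - (50.562500)/(18.500000) = 6.516892

6.51689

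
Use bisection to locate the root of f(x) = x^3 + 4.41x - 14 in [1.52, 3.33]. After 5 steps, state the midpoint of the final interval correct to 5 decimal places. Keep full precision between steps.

f(1.520000) = -3.784992, f(3.330000) = 37.611337 (opposite signs)
step 1: m = 2.425000, f(m) = 10.954766 > 0 → root in [1.520000, 2.425000]
step 2: m = 1.972500, f(m) = 2.373242 > 0 → root in [1.520000, 1.972500]
step 3: m = 1.746250, f(m) = -0.974042 < 0 → root in [1.746250, 1.972500]
step 4: m = 1.859375, f(m) = 0.628215 > 0 → root in [1.746250, 1.859375]
step 5: m = 1.802812, f(m) = -0.190217 < 0 → root in [1.802812, 1.859375]
Midpoint of [1.802812, 1.859375] = 1.831094

1.83109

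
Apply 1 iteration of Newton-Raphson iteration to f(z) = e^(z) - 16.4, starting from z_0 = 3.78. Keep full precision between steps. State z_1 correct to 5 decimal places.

3.15429

Newton update: z ← z − f(z)/f'(z).
f'(z) = e^(z)
z_0 = 3.780000: f = 27.416042, f' = 43.816042 → z_1 = 3.780000 - (27.416042)/(43.816042) = 3.154292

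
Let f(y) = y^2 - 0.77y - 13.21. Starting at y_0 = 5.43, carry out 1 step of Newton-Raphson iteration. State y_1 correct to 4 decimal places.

4.2314

f'(y) = 2y - 0.77
y_0 = 5.430000: f = 12.093800, f' = 10.090000 → y_1 = 5.430000 - (12.093800)/(10.090000) = 4.231407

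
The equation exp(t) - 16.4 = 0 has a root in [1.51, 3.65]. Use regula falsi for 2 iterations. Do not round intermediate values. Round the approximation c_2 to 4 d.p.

f(1.510000) = -11.873269, f(3.650000) = 22.074666
step 1: c = 2.258464, f(c) = -6.831622 < 0 → new bracket [2.258464, 3.650000]
step 2: c = 2.587335, f(c) = -3.105704 < 0 → new bracket [2.587335, 3.650000]

2.5873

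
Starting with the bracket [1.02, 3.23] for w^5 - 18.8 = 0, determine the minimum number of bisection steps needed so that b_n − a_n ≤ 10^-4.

15

Initial width b − a = 3.23 − 1.02 = 2.210000.
After n steps the width is (b−a)/2^n; need (b−a)/2^n ≤ 10^-4.
So n ≥ log₂(2.210000/10^-4) = log₂(22100.0000) ≈ 14.4318.
Hence n = 15.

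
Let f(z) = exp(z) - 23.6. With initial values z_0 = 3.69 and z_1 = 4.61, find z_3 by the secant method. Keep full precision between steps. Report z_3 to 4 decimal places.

f(z_0) = 16.444847, f(z_1) = 76.884150
z_2 = 4.610000 - (76.884150)·(4.610000 - 3.690000)/(76.884150 - (16.444847)) = 3.439678; f(z_2) = 7.576932
z_3 = 3.439678 - (7.576932)·(3.439678 - 4.610000)/(7.576932 - (76.884150)) = 3.311734; f(z_3) = 3.832664

3.3117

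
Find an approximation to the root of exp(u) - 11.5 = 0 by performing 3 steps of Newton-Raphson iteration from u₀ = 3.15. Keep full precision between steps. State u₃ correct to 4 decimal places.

2.4425

f'(u) = exp(u)
u_0 = 3.150000: f = 11.836065, f' = 23.336065 → u_1 = 3.150000 - (11.836065)/(23.336065) = 2.642799
u_1 = 2.642799: f = 2.552488, f' = 14.052488 → u_2 = 2.642799 - (2.552488)/(14.052488) = 2.461160
u_2 = 2.461160: f = 0.218396, f' = 11.718396 → u_3 = 2.461160 - (0.218396)/(11.718396) = 2.442523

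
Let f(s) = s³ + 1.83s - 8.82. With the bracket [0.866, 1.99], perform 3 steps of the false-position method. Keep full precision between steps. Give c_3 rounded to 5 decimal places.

1.77212

False-position update: c = (a·f(b) − b·f(a))/(f(b) − f(a)); replace the endpoint whose sign matches f(c).
f(0.866000) = -6.585758, f(1.990000) = 2.702299
step 1: c = 1.662980, f(c) = -1.177775 < 0 → new bracket [1.662980, 1.990000]
step 2: c = 1.762245, f(c) = -0.122428 < 0 → new bracket [1.762245, 1.990000]
step 3: c = 1.772116, f(c) = -0.011882 < 0 → new bracket [1.772116, 1.990000]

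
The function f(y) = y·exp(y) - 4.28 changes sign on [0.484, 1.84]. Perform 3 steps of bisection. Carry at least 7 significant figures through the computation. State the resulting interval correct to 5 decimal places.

[1.16200, 1.33150]

f(0.484000) = -3.494685, f(1.840000) = 7.305630 (opposite signs)
step 1: m = 1.162000, f(m) = -0.565877 < 0 → root in [1.162000, 1.840000]
step 2: m = 1.501000, f(m) = 2.453746 > 0 → root in [1.162000, 1.501000]
step 3: m = 1.331500, f(m) = 0.762017 > 0 → root in [1.162000, 1.331500]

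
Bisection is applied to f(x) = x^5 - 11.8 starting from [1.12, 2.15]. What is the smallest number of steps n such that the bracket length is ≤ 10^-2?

Initial width b − a = 2.15 − 1.12 = 1.030000.
After n steps the width is (b−a)/2^n; need (b−a)/2^n ≤ 10^-2.
So n ≥ log₂(1.030000/10^-2) = log₂(103.0000) ≈ 6.6865.
Hence n = 7.

7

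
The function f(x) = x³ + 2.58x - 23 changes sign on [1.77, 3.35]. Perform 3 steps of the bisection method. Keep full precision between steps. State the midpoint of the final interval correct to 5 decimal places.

f(1.770000) = -12.888167, f(3.350000) = 23.238375 (opposite signs)
step 1: m = 2.560000, f(m) = 0.382016 > 0 → root in [1.770000, 2.560000]
step 2: m = 2.165000, f(m) = -7.266458 < 0 → root in [2.165000, 2.560000]
step 3: m = 2.362500, f(m) = -3.718678 < 0 → root in [2.362500, 2.560000]
Midpoint of [2.362500, 2.560000] = 2.461250

2.46125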